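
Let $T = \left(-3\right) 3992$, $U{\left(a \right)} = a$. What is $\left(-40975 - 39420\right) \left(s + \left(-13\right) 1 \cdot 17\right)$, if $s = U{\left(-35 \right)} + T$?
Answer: $983391640$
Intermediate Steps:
$T = -11976$
$s = -12011$ ($s = -35 - 11976 = -12011$)
$\left(-40975 - 39420\right) \left(s + \left(-13\right) 1 \cdot 17\right) = \left(-40975 - 39420\right) \left(-12011 + \left(-13\right) 1 \cdot 17\right) = - 80395 \left(-12011 - 221\right) = \left(-80395\right) \left(-12232\right) = 983391640$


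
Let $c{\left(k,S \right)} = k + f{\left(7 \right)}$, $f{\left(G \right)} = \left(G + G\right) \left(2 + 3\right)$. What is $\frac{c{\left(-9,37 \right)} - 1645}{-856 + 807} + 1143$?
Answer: $\frac{57591}{49} \approx 1175.3$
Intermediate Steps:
$f{\left(G \right)} = 10 G$ ($f{\left(G \right)} = 2 G 5 = 10 G$)
$c{\left(k,S \right)} = 70 + k$ ($c{\left(k,S \right)} = k + 10 \cdot 7 = k + 70 = 70 + k$)
$\frac{c{\left(-9,37 \right)} - 1645}{-856 + 807} + 1143 = \frac{\left(70 - 9\right) - 1645}{-856 + 807} + 1143 = \frac{61 - 1645}{-49} + 1143 = \left(-1584\right) \left(- \frac{1}{49}\right) + 1143 = \frac{1584}{49} + 1143 = \frac{57591}{49}$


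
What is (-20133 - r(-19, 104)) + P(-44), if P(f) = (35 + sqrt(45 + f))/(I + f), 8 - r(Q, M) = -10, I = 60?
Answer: -80595/4 ≈ -20149.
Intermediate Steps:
r(Q, M) = 18 (r(Q, M) = 8 - 1*(-10) = 8 + 10 = 18)
P(f) = (35 + sqrt(45 + f))/(60 + f)
(-20133 - r(-19, 104)) + P(-44) = (-20133 - 1*18) + (35 + sqrt(45 - 44))/(60 - 44) = (-20133 - 18) + (35 + sqrt(1))/16 = -20151 + (35 + 1)/16 = -20151 + (1/16)*36 = -20151 + 9/4 = -80595/4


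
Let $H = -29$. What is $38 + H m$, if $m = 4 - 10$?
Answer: $212$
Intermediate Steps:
$m = -6$ ($m = 4 - 10 = -6$)
$38 + H m = 38 - -174 = 38 + 174 = 212$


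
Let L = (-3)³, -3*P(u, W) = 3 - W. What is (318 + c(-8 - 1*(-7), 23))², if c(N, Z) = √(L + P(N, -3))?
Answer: (318 + I*√29)² ≈ 1.011e+5 + 3425.0*I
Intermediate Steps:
P(u, W) = -1 + W/3 (P(u, W) = -(3 - W)/3 = -1 + W/3)
L = -27
c(N, Z) = I*√29 (c(N, Z) = √(-27 + (-1 + (⅓)*(-3))) = √(-27 + (-1 - 1)) = √(-27 - 2) = √(-29) = I*√29)
(318 + c(-8 - 1*(-7), 23))² = (318 + I*√29)²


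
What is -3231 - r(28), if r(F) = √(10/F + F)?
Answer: -3231 - √5558/14 ≈ -3236.3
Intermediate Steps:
r(F) = √(F + 10/F)
-3231 - r(28) = -3231 - √(28 + 10/28) = -3231 - √(28 + 10*(1/28)) = -3231 - √(28 + 5/14) = -3231 - √(397/14) = -3231 - √5558/14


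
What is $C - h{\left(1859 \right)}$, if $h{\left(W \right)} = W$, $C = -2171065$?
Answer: $-2172924$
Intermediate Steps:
$C - h{\left(1859 \right)} = -2171065 - 1859 = -2172924$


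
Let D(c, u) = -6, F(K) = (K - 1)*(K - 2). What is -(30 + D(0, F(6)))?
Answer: -24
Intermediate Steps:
F(K) = (-1 + K)*(-2 + K)
-(30 + D(0, F(6))) = -(30 - 6) = -1*24 = -24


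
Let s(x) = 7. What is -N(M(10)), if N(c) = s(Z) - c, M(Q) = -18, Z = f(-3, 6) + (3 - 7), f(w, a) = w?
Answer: -25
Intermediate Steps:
Z = -7 (Z = -3 + (3 - 7) = -3 - 4 = -7)
N(c) = 7 - c
-N(M(10)) = -(7 - 1*(-18)) = -(7 + 18) = -1*25 = -25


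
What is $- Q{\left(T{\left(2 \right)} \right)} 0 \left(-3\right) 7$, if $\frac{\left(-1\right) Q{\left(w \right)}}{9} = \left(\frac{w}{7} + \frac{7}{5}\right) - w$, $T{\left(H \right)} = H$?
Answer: $0$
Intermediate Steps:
$Q{\left(w \right)} = - \frac{63}{5} + \frac{54 w}{7}$ ($Q{\left(w \right)} = - 9 \left(\left(\frac{w}{7} + \frac{7}{5}\right) - w\right) = - 9 \left(\left(\frac{7}{5} + \frac{w}{7}\right) - w\right) = - 9 \left(\frac{7}{5} - \frac{6 w}{7}\right) = - \frac{63}{5} + \frac{54 w}{7}$)
$- Q{\left(T{\left(2 \right)} \right)} 0 \left(-3\right) 7 = - \left(- \frac{63}{5} + \frac{54}{7} \cdot 2\right) 0 \left(-3\right) 7 = - \left(- \frac{63}{5} + \frac{108}{7}\right) 0 \cdot 7 = - \frac{99 \cdot 0}{35} = \left(-1\right) 0 = 0$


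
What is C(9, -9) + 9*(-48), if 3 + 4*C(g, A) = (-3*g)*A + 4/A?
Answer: -3349/9 ≈ -372.11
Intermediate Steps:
C(g, A) = -¾ + 1/A - 3*A*g/4 (C(g, A) = -¾ + ((-3*g)*A + 4/A)/4 = -¾ + (-3*A*g + 4/A)/4 = -¾ + (4/A - 3*A*g)/4 = -¾ + (1/A - 3*A*g/4) = -¾ + 1/A - 3*A*g/4)
C(9, -9) + 9*(-48) = (¼)*(4 - 3*(-9)*(1 - 9*9))/(-9) + 9*(-48) = (¼)*(-⅑)*(4 - 3*(-9)*(1 - 81)) - 432 = (¼)*(-⅑)*(4 - 3*(-9)*(-80)) - 432 = (¼)*(-⅑)*(4 - 2160) - 432 = (¼)*(-⅑)*(-2156) - 432 = 539/9 - 432 = -3349/9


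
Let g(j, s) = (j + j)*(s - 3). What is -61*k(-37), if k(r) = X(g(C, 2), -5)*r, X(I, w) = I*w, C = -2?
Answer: -45140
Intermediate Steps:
g(j, s) = 2*j*(-3 + s) (g(j, s) = (2*j)*(-3 + s) = 2*j*(-3 + s))
k(r) = -20*r (k(r) = ((2*(-2)*(-3 + 2))*(-5))*r = ((2*(-2)*(-1))*(-5))*r = (4*(-5))*r = -20*r)
-61*k(-37) = -(-1220)*(-37) = -61*740 = -45140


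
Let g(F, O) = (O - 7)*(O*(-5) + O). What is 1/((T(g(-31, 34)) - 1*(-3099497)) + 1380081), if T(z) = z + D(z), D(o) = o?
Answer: 1/4472234 ≈ 2.2360e-7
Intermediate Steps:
g(F, O) = -4*O*(-7 + O) (g(F, O) = (-7 + O)*(-5*O + O) = (-7 + O)*(-4*O) = -4*O*(-7 + O))
T(z) = 2*z (T(z) = z + z = 2*z)
1/((T(g(-31, 34)) - 1*(-3099497)) + 1380081) = 1/((2*(4*34*(7 - 1*34)) - 1*(-3099497)) + 1380081) = 1/((2*(4*34*(7 - 34)) + 3099497) + 1380081) = 1/((2*(4*34*(-27)) + 3099497) + 1380081) = 1/((2*(-3672) + 3099497) + 1380081) = 1/((-7344 + 3099497) + 1380081) = 1/(3092153 + 1380081) = 1/4472234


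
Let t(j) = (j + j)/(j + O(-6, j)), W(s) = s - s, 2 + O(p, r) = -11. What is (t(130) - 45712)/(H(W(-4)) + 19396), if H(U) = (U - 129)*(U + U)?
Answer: -102847/43641 ≈ -2.3567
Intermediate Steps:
O(p, r) = -13 (O(p, r) = -2 - 11 = -13)
W(s) = 0
t(j) = 2*j/(-13 + j) (t(j) = (j + j)/(j - 13) = (2*j)/(-13 + j) = 2*j/(-13 + j))
H(U) = 2*U*(-129 + U) (H(U) = (-129 + U)*(2*U) = 2*U*(-129 + U))
(t(130) - 45712)/(H(W(-4)) + 19396) = (2*130/(-13 + 130) - 45712)/(2*0*(-129 + 0) + 19396) = (2*130/117 - 45712)/(2*0*(-129) + 19396) = (2*130*(1/117) - 45712)/(0 + 19396) = (20/9 - 45712)/19396 = -411388/9*1/19396 = -102847/43641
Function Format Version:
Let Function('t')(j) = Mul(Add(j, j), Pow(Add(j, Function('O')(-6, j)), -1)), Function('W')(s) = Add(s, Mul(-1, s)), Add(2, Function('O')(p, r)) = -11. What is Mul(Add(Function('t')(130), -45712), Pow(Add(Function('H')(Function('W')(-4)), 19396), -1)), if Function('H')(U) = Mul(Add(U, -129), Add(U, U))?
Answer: Rational(-102847, 43641) ≈ -2.3567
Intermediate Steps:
Function('O')(p, r) = -13 (Function('O')(p, r) = Add(-2, -11) = -13)
Function('W')(s) = 0
Function('t')(j) = Mul(2, j, Pow(Add(-13, j), -1)) (Function('t')(j) = Mul(Add(j, j), Pow(Add(j, -13), -1)) = Mul(Mul(2, j), Pow(Add(-13, j), -1)) = Mul(2, j, Pow(Add(-13, j), -1)))
Function('H')(U) = Mul(2, U, Add(-129, U)) (Function('H')(U) = Mul(Add(-129, U), Mul(2, U)) = Mul(2, U, Add(-129, U)))
Mul(Add(Function('t')(130), -45712), Pow(Add(Function('H')(Function('W')(-4)), 19396), -1)) = Mul(Add(Mul(2, 130, Pow(Add(-13, 130), -1)), -45712), Pow(Add(Mul(2, 0, Add(-129, 0)), 19396), -1)) = Mul(Add(Mul(2, 130, Pow(117, -1)), -45712), Pow(Add(Mul(2, 0, -129), 19396), -1)) = Mul(Add(Mul(2, 130, Rational(1, 117)), -45712), Pow(Add(0, 19396), -1)) = Mul(Add(Rational(20, 9), -45712), Pow(19396, -1)) = Mul(Rational(-411388, 9), Rational(1, 19396)) = Rational(-102847, 43641)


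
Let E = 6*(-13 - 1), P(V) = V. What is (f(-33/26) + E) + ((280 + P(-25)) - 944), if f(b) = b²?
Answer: -521459/676 ≈ -771.39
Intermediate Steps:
E = -84 (E = 6*(-14) = -84)
(f(-33/26) + E) + ((280 + P(-25)) - 944) = ((-33/26)² - 84) + ((280 - 25) - 944) = ((-33*1/26)² - 84) + (255 - 944) = ((-33/26)² - 84) - 689 = (1089/676 - 84) - 689 = -55695/676 - 689 = -521459/676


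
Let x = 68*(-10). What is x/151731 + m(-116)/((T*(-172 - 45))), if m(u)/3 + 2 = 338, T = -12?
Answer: 1799692/4703661 ≈ 0.38262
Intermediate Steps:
m(u) = 1008 (m(u) = -6 + 3*338 = -6 + 1014 = 1008)
x = -680
x/151731 + m(-116)/((T*(-172 - 45))) = -680/151731 + 1008/((-12*(-172 - 45))) = -680*1/151731 + 1008/((-12*(-217))) = -680/151731 + 1008/2604 = -680/151731 + 1008*(1/2604) = -680/151731 + 12/31 = 1799692/4703661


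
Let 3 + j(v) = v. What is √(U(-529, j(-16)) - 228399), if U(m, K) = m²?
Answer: 17*√178 ≈ 226.81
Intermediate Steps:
j(v) = -3 + v
√(U(-529, j(-16)) - 228399) = √((-529)² - 228399) = √(279841 - 228399) = √51442 = 17*√178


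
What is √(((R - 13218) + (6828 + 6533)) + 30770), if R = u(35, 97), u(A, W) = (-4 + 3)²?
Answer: √30914 ≈ 175.82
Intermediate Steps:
u(A, W) = 1 (u(A, W) = (-1)² = 1)
R = 1
√(((R - 13218) + (6828 + 6533)) + 30770) = √(((1 - 13218) + (6828 + 6533)) + 30770) = √((-13217 + 13361) + 30770) = √(144 + 30770) = √30914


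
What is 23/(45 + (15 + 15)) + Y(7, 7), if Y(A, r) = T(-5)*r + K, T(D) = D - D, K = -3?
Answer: -202/75 ≈ -2.6933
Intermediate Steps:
T(D) = 0
Y(A, r) = -3 (Y(A, r) = 0*r - 3 = 0 - 3 = -3)
23/(45 + (15 + 15)) + Y(7, 7) = 23/(45 + (15 + 15)) - 3 = 23/(45 + 30) - 3 = 23/75 - 3 = -202/75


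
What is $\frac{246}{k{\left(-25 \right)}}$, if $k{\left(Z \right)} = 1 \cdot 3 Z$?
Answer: $- \frac{82}{25} \approx -3.28$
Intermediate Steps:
$k{\left(Z \right)} = 3 Z$
$\frac{246}{k{\left(-25 \right)}} = \frac{246}{3 \left(-25\right)} = \frac{246}{-75} = 246 \left(- \frac{1}{75}\right) = - \frac{82}{25}$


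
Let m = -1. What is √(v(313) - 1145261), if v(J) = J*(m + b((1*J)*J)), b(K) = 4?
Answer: I*√1144322 ≈ 1069.7*I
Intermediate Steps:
v(J) = 3*J (v(J) = J*(-1 + 4) = J*3 = 3*J)
√(v(313) - 1145261) = √(3*313 - 1145261) = √(939 - 1145261) = √(-1144322) = I*√1144322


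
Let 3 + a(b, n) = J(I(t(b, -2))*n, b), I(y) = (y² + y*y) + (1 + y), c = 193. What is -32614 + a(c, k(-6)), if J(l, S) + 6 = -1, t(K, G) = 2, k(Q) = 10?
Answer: -32624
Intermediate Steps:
I(y) = 1 + y + 2*y² (I(y) = (y² + y²) + (1 + y) = 2*y² + (1 + y) = 1 + y + 2*y²)
J(l, S) = -7 (J(l, S) = -6 - 1 = -7)
a(b, n) = -10 (a(b, n) = -3 - 7 = -10)
-32614 + a(c, k(-6)) = -32614 - 10 = -32624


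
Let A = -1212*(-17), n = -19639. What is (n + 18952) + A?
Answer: 19917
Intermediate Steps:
A = 20604
(n + 18952) + A = (-19639 + 18952) + 20604 = -687 + 20604 = 19917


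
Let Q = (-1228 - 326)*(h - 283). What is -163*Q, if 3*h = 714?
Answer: -11398590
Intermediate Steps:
h = 238 (h = (⅓)*714 = 238)
Q = 69930 (Q = (-1228 - 326)*(238 - 283) = -1554*(-45) = 69930)
-163*Q = -163*69930 = -11398590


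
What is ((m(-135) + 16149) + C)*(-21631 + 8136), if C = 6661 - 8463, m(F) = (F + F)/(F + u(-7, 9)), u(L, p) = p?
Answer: -1355491780/7 ≈ -1.9364e+8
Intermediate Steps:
m(F) = 2*F/(9 + F) (m(F) = (F + F)/(F + 9) = (2*F)/(9 + F) = 2*F/(9 + F))
C = -1802
((m(-135) + 16149) + C)*(-21631 + 8136) = ((2*(-135)/(9 - 135) + 16149) - 1802)*(-21631 + 8136) = ((2*(-135)/(-126) + 16149) - 1802)*(-13495) = ((2*(-135)*(-1/126) + 16149) - 1802)*(-13495) = ((15/7 + 16149) - 1802)*(-13495) = (113058/7 - 1802)*(-13495) = (100444/7)*(-13495) = -1355491780/7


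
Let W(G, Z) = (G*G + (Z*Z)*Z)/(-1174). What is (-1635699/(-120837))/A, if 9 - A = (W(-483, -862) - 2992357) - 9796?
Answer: 640103542/116175412606171 ≈ 5.5098e-6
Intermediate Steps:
W(G, Z) = -G**2/1174 - Z**3/1174 (W(G, Z) = (G**2 + Z**2*Z)*(-1/1174) = (G**2 + Z**3)*(-1/1174) = -G**2/1174 - Z**3/1174)
A = 2884267549/1174 (A = 9 - (((-1/1174*(-483)**2 - 1/1174*(-862)**3) - 2992357) - 9796) = 9 - (((-1/1174*233289 - 1/1174*(-640503928)) - 2992357) - 9796) = 9 - (((-233289/1174 + 320251964/587) - 2992357) - 9796) = 9 - ((640270639/1174 - 2992357) - 9796) = 9 - (-2872756479/1174 - 9796) = 9 - 1*(-2884256983/1174) = 9 + 2884256983/1174 = 2884267549/1174 ≈ 2.4568e+6)
(-1635699/(-120837))/A = (-1635699/(-120837))/(2884267549/1174) = -1635699*(-1/120837)*(1174/2884267549) = (545233/40279)*(1174/2884267549) = 640103542/116175412606171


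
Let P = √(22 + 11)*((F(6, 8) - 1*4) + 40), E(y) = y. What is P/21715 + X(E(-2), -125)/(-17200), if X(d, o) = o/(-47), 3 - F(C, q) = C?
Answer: -5/32336 + 33*√33/21715 ≈ 0.0085753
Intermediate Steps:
F(C, q) = 3 - C
X(d, o) = -o/47 (X(d, o) = o*(-1/47) = -o/47)
P = 33*√33 (P = √(22 + 11)*(((3 - 1*6) - 1*4) + 40) = √33*(((3 - 6) - 4) + 40) = √33*((-3 - 4) + 40) = √33*(-7 + 40) = √33*33 = 33*√33 ≈ 189.57)
P/21715 + X(E(-2), -125)/(-17200) = (33*√33)/21715 - 1/47*(-125)/(-17200) = (33*√33)*(1/21715) + (125/47)*(-1/17200) = 33*√33/21715 - 5/32336 = -5/32336 + 33*√33/21715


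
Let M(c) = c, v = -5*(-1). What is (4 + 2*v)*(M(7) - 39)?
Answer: -448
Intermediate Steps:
v = 5
(4 + 2*v)*(M(7) - 39) = (4 + 2*5)*(7 - 39) = (4 + 10)*(-32) = 14*(-32) = -448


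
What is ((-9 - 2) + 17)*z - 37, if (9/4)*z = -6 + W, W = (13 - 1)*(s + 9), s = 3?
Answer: 331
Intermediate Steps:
W = 144 (W = (13 - 1)*(3 + 9) = 12*12 = 144)
z = 184/3 (z = 4*(-6 + 144)/9 = (4/9)*138 = 184/3 ≈ 61.333)
((-9 - 2) + 17)*z - 37 = ((-9 - 2) + 17)*(184/3) - 37 = (-11 + 17)*(184/3) - 37 = 6*(184/3) - 37 = 368 - 37 = 331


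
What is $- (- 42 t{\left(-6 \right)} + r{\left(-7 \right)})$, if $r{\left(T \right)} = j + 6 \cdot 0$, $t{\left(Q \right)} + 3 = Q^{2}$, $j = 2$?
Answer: $1384$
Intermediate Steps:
$t{\left(Q \right)} = -3 + Q^{2}$
$r{\left(T \right)} = 2$ ($r{\left(T \right)} = 2 + 6 \cdot 0 = 2 + 0 = 2$)
$- (- 42 t{\left(-6 \right)} + r{\left(-7 \right)}) = - (- 42 \left(-3 + \left(-6\right)^{2}\right) + 2) = - (- 42 \left(-3 + 36\right) + 2) = - (\left(-42\right) 33 + 2) = - (-1386 + 2) = \left(-1\right) \left(-1384\right) = 1384$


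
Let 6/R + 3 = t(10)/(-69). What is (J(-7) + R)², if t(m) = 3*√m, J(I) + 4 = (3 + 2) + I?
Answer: 1446319224/22572001 - 10495728*√10/22572001 ≈ 62.605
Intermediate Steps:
J(I) = 1 + I (J(I) = -4 + ((3 + 2) + I) = -4 + (5 + I) = 1 + I)
R = 6/(-3 - √10/23) (R = 6/(-3 + (3*√10)/(-69)) = 6/(-3 + (3*√10)*(-1/69)) = 6/(-3 - √10/23) ≈ -1.9124)
(J(-7) + R)² = ((1 - 7) + (-9522/4751 + 138*√10/4751))² = (-6 + (-9522/4751 + 138*√10/4751))² = (-38028/4751 + 138*√10/4751)²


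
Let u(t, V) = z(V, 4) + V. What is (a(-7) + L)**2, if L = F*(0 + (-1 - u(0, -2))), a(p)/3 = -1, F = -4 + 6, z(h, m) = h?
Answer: 9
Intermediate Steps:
u(t, V) = 2*V (u(t, V) = V + V = 2*V)
F = 2
a(p) = -3 (a(p) = 3*(-1) = -3)
L = 6 (L = 2*(0 + (-1 - 2*(-2))) = 2*(0 + (-1 - 1*(-4))) = 2*(0 + (-1 + 4)) = 2*(0 + 3) = 2*3 = 6)
(a(-7) + L)**2 = (-3 + 6)**2 = 3**2 = 9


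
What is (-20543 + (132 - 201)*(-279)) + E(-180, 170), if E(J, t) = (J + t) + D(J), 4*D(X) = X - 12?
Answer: -1350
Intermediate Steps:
D(X) = -3 + X/4 (D(X) = (X - 12)/4 = (-12 + X)/4 = -3 + X/4)
E(J, t) = -3 + t + 5*J/4 (E(J, t) = (J + t) + (-3 + J/4) = -3 + t + 5*J/4)
(-20543 + (132 - 201)*(-279)) + E(-180, 170) = (-20543 + (132 - 201)*(-279)) + (-3 + 170 + (5/4)*(-180)) = (-20543 - 69*(-279)) + (-3 + 170 - 225) = (-20543 + 19251) - 58 = -1292 - 58 = -1350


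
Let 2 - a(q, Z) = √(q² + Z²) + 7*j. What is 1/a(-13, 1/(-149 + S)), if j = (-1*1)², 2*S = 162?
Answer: 23120/665857 - 68*√781457/665857 ≈ -0.055556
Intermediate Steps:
S = 81 (S = (½)*162 = 81)
j = 1 (j = (-1)² = 1)
a(q, Z) = -5 - √(Z² + q²) (a(q, Z) = 2 - (√(q² + Z²) + 7*1) = 2 - (√(Z² + q²) + 7) = 2 - (7 + √(Z² + q²)) = 2 + (-7 - √(Z² + q²)) = -5 - √(Z² + q²))
1/a(-13, 1/(-149 + S)) = 1/(-5 - √((1/(-149 + 81))² + (-13)²)) = 1/(-5 - √((1/(-68))² + 169)) = 1/(-5 - √((-1/68)² + 169)) = 1/(-5 - √(1/4624 + 169)) = 1/(-5 - √(781457/4624)) = 1/(-5 - √781457/68)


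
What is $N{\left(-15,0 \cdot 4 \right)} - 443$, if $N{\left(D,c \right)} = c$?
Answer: $-443$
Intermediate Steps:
$N{\left(-15,0 \cdot 4 \right)} - 443 = 0 \cdot 4 - 443 = 0 - 443 = -443$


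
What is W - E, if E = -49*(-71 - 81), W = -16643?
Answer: -24091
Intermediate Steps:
E = 7448 (E = -49*(-152) = 7448)
W - E = -16643 - 1*7448 = -16643 - 7448 = -24091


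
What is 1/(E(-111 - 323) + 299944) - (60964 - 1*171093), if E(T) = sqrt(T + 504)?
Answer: 4953955001777729/44983201533 - sqrt(70)/89966403066 ≈ 1.1013e+5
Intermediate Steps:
E(T) = sqrt(504 + T)
1/(E(-111 - 323) + 299944) - (60964 - 1*171093) = 1/(sqrt(504 + (-111 - 323)) + 299944) - (60964 - 1*171093) = 1/(sqrt(504 - 434) + 299944) - (60964 - 171093) = 1/(sqrt(70) + 299944) - 1*(-110129) = 1/(299944 + sqrt(70)) + 110129 = 110129 + 1/(299944 + sqrt(70))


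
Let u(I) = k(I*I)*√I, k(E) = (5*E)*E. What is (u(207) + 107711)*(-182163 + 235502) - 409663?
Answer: 5744787366 + 1468985503928085*√23 ≈ 7.0450e+15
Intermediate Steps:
k(E) = 5*E²
u(I) = 5*I^(9/2) (u(I) = (5*(I*I)²)*√I = (5*(I²)²)*√I = (5*I⁴)*√I = 5*I^(9/2))
(u(207) + 107711)*(-182163 + 235502) - 409663 = (5*207^(9/2) + 107711)*(-182163 + 235502) - 409663 = (5*(5508110403*√23) + 107711)*53339 - 409663 = (27540552015*√23 + 107711)*53339 - 409663 = (107711 + 27540552015*√23)*53339 - 409663 = (5745197029 + 1468985503928085*√23) - 409663 = 5744787366 + 1468985503928085*√23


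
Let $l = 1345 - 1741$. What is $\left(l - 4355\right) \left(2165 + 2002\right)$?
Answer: $-19797417$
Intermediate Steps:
$l = -396$ ($l = 1345 - 1741 = -396$)
$\left(l - 4355\right) \left(2165 + 2002\right) = \left(-396 - 4355\right) \left(2165 + 2002\right) = \left(-4751\right) 4167 = -19797417$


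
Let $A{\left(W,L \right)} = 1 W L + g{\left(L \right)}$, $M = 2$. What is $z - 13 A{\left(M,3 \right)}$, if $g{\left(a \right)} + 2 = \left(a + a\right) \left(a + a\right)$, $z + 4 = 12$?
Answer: $-512$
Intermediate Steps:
$z = 8$ ($z = -4 + 12 = 8$)
$g{\left(a \right)} = -2 + 4 a^{2}$ ($g{\left(a \right)} = -2 + \left(a + a\right) \left(a + a\right) = -2 + 2 a 2 a = -2 + 4 a^{2}$)
$A{\left(W,L \right)} = -2 + 4 L^{2} + L W$ ($A{\left(W,L \right)} = 1 W L + \left(-2 + 4 L^{2}\right) = W L + \left(-2 + 4 L^{2}\right) = L W + \left(-2 + 4 L^{2}\right) = -2 + 4 L^{2} + L W$)
$z - 13 A{\left(M,3 \right)} = 8 - 13 \left(-2 + 4 \cdot 3^{2} + 3 \cdot 2\right) = 8 - 13 \left(-2 + 4 \cdot 9 + 6\right) = 8 - 13 \left(-2 + 36 + 6\right) = 8 - 520 = -512$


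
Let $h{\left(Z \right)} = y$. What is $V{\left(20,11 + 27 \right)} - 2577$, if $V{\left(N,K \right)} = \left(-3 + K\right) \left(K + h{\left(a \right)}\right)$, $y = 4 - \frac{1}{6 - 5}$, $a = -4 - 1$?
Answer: $-1142$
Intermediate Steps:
$a = -5$ ($a = -4 - 1 = -5$)
$y = 3$ ($y = 4 - 1^{-1} = 4 - 1 = 3$)
$h{\left(Z \right)} = 3$
$V{\left(N,K \right)} = \left(-3 + K\right) \left(3 + K\right)$ ($V{\left(N,K \right)} = \left(-3 + K\right) \left(K + 3\right) = \left(-3 + K\right) \left(3 + K\right)$)
$V{\left(20,11 + 27 \right)} - 2577 = \left(-9 + \left(11 + 27\right)^{2}\right) - 2577 = \left(-9 + 38^{2}\right) - 2577 = \left(-9 + 1444\right) - 2577 = 1435 - 2577 = -1142$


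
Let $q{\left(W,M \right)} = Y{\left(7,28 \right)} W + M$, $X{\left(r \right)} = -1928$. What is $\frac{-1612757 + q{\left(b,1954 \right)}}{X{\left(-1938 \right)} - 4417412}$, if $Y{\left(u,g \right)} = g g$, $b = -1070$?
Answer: $\frac{2449683}{4419340} \approx 0.55431$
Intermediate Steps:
$Y{\left(u,g \right)} = g^{2}$
$q{\left(W,M \right)} = M + 784 W$ ($q{\left(W,M \right)} = 28^{2} W + M = 784 W + M = M + 784 W$)
$\frac{-1612757 + q{\left(b,1954 \right)}}{X{\left(-1938 \right)} - 4417412} = \frac{-1612757 + \left(1954 + 784 \left(-1070\right)\right)}{-1928 - 4417412} = \frac{-1612757 + \left(1954 - 838880\right)}{-4419340} = \left(-1612757 - 836926\right) \left(- \frac{1}{4419340}\right) = \left(-2449683\right) \left(- \frac{1}{4419340}\right) = \frac{2449683}{4419340}$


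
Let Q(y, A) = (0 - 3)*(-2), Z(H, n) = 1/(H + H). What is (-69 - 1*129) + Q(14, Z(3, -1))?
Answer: -192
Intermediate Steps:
Z(H, n) = 1/(2*H)
Q(y, A) = 6 (Q(y, A) = -3*(-2) = 6)
(-69 - 1*129) + Q(14, Z(3, -1)) = (-69 - 1*129) + 6 = (-69 - 129) + 6 = -198 + 6 = -192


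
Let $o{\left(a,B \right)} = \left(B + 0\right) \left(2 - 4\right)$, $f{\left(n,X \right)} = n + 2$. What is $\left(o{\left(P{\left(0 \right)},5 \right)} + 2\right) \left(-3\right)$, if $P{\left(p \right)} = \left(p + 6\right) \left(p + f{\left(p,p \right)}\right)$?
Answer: $24$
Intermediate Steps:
$f{\left(n,X \right)} = 2 + n$
$P{\left(p \right)} = \left(2 + 2 p\right) \left(6 + p\right)$ ($P{\left(p \right)} = \left(p + 6\right) \left(p + \left(2 + p\right)\right) = \left(6 + p\right) \left(2 + 2 p\right) = \left(2 + 2 p\right) \left(6 + p\right)$)
$o{\left(a,B \right)} = - 2 B$ ($o{\left(a,B \right)} = B \left(-2\right) = - 2 B$)
$\left(o{\left(P{\left(0 \right)},5 \right)} + 2\right) \left(-3\right) = \left(\left(-2\right) 5 + 2\right) \left(-3\right) = \left(-10 + 2\right) \left(-3\right) = \left(-8\right) \left(-3\right) = 24$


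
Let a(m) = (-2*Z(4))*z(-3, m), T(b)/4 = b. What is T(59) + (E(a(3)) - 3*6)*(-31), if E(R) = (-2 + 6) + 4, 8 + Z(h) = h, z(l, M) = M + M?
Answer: 546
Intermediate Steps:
z(l, M) = 2*M
T(b) = 4*b
Z(h) = -8 + h
a(m) = 16*m (a(m) = (-2*(-8 + 4))*(2*m) = (-2*(-4))*(2*m) = 8*(2*m) = 16*m)
E(R) = 8 (E(R) = 4 + 4 = 8)
T(59) + (E(a(3)) - 3*6)*(-31) = 4*59 + (8 - 3*6)*(-31) = 236 + (8 - 18)*(-31) = 236 - 10*(-31) = 236 + 310 = 546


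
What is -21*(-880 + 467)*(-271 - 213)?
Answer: -4197732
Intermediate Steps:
-21*(-880 + 467)*(-271 - 213) = -(-8673)*(-484) = -21*199892 = -4197732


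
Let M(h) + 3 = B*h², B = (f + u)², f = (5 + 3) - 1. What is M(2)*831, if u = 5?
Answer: 476163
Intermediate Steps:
f = 7 (f = 8 - 1 = 7)
B = 144 (B = (7 + 5)² = 12² = 144)
M(h) = -3 + 144*h²
M(2)*831 = (-3 + 144*2²)*831 = (-3 + 144*4)*831 = (-3 + 576)*831 = 573*831 = 476163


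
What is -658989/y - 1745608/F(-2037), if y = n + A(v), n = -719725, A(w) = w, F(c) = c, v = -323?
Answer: 59917329037/69844656 ≈ 857.87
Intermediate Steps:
y = -720048 (y = -719725 - 323 = -720048)
-658989/y - 1745608/F(-2037) = -658989/(-720048) - 1745608/(-2037) = -658989*(-1/720048) - 1745608*(-1/2037) = 219663/240016 + 1745608/2037 = 59917329037/69844656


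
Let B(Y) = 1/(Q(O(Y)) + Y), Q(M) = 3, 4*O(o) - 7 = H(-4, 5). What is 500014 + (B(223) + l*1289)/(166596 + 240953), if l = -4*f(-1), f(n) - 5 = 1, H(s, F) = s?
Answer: 46054319493501/92106074 ≈ 5.0001e+5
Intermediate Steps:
O(o) = 3/4 (O(o) = 7/4 + (1/4)*(-4) = 7/4 - 1 = 3/4)
f(n) = 6 (f(n) = 5 + 1 = 6)
B(Y) = 1/(3 + Y)
l = -24 (l = -4*6 = -24)
500014 + (B(223) + l*1289)/(166596 + 240953) = 500014 + (1/(3 + 223) - 24*1289)/(166596 + 240953) = 500014 + (1/226 - 30936)/407549 = 500014 + (1/226 - 30936)*(1/407549) = 500014 - 6991535/226*1/407549 = 500014 - 6991535/92106074 = 46054319493501/92106074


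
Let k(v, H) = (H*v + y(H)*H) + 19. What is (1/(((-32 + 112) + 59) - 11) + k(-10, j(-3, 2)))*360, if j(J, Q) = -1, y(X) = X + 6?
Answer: 138285/16 ≈ 8642.8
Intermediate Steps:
y(X) = 6 + X
k(v, H) = 19 + H*v + H*(6 + H) (k(v, H) = (H*v + (6 + H)*H) + 19 = (H*v + H*(6 + H)) + 19 = 19 + H*v + H*(6 + H))
(1/(((-32 + 112) + 59) - 11) + k(-10, j(-3, 2)))*360 = (1/(((-32 + 112) + 59) - 11) + (19 - 1*(-10) - (6 - 1)))*360 = (1/((80 + 59) - 11) + (19 + 10 - 1*5))*360 = (1/(139 - 11) + (19 + 10 - 5))*360 = (1/128 + 24)*360 = (3073/128)*360 = 138285/16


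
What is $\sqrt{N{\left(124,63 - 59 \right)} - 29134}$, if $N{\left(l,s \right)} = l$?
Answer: $i \sqrt{29010} \approx 170.32 i$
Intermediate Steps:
$\sqrt{N{\left(124,63 - 59 \right)} - 29134} = \sqrt{124 - 29134} = \sqrt{-29010} = i \sqrt{29010}$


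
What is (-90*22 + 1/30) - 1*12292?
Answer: -428159/30 ≈ -14272.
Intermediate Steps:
(-90*22 + 1/30) - 1*12292 = (-1980 + 1/30) - 12292 = -59399/30 - 12292 = -428159/30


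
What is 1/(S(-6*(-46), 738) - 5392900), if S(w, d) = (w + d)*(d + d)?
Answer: -1/3896236 ≈ -2.5666e-7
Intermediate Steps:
S(w, d) = 2*d*(d + w) (S(w, d) = (d + w)*(2*d) = 2*d*(d + w))
1/(S(-6*(-46), 738) - 5392900) = 1/(2*738*(738 - 6*(-46)) - 5392900) = 1/(2*738*(738 + 276) - 5392900) = 1/(2*738*1014 - 5392900) = 1/(1496664 - 5392900) = 1/(-3896236) = -1/3896236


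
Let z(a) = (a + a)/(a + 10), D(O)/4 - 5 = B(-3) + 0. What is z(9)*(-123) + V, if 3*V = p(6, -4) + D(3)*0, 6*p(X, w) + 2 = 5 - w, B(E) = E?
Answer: -39719/342 ≈ -116.14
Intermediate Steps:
D(O) = 8 (D(O) = 20 + 4*(-3 + 0) = 20 + 4*(-3) = 20 - 12 = 8)
p(X, w) = ½ - w/6 (p(X, w) = -⅓ + (5 - w)/6 = -⅓ + (⅚ - w/6) = ½ - w/6)
V = 7/18 (V = ((½ - ⅙*(-4)) + 8*0)/3 = ((½ + ⅔) + 0)/3 = (7/6 + 0)/3 = (⅓)*(7/6) = 7/18 ≈ 0.38889)
z(a) = 2*a/(10 + a) (z(a) = (2*a)/(10 + a) = 2*a/(10 + a))
z(9)*(-123) + V = (2*9/(10 + 9))*(-123) + 7/18 = (2*9/19)*(-123) + 7/18 = (2*9*(1/19))*(-123) + 7/18 = (18/19)*(-123) + 7/18 = -2214/19 + 7/18 = -39719/342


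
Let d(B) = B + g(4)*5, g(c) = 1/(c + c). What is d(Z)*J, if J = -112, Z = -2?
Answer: 154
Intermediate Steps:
g(c) = 1/(2*c)
d(B) = 5/8 + B (d(B) = B + ((½)/4)*5 = B + ((½)*(¼))*5 = B + (⅛)*5 = B + 5/8 = 5/8 + B)
d(Z)*J = (5/8 - 2)*(-112) = -11/8*(-112) = 154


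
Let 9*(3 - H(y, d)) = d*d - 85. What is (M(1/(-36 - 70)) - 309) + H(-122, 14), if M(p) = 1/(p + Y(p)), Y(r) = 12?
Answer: -1213487/3813 ≈ -318.25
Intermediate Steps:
H(y, d) = 112/9 - d**2/9 (H(y, d) = 3 - (d*d - 85)/9 = 3 - (d**2 - 85)/9 = 3 - (-85 + d**2)/9 = 3 + (85/9 - d**2/9) = 112/9 - d**2/9)
M(p) = 1/(12 + p) (M(p) = 1/(p + 12) = 1/(12 + p))
(M(1/(-36 - 70)) - 309) + H(-122, 14) = (1/(12 + 1/(-36 - 70)) - 309) + (112/9 - 1/9*14**2) = (1/(12 + 1/(-106)) - 309) + (112/9 - 1/9*196) = (1/(12 - 1/106) - 309) + (112/9 - 196/9) = (1/(1271/106) - 309) - 28/3 = (106/1271 - 309) - 28/3 = -392633/1271 - 28/3 = -1213487/3813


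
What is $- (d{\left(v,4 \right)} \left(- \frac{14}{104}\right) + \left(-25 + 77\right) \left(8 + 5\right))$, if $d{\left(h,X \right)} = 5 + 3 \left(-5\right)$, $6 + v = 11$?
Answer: $- \frac{17611}{26} \approx -677.35$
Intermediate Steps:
$v = 5$ ($v = -6 + 11 = 5$)
$d{\left(h,X \right)} = -10$ ($d{\left(h,X \right)} = 5 - 15 = -10$)
$- (d{\left(v,4 \right)} \left(- \frac{14}{104}\right) + \left(-25 + 77\right) \left(8 + 5\right)) = - (- 10 \left(- \frac{14}{104}\right) + \left(-25 + 77\right) \left(8 + 5\right)) = - (- 10 \left(\left(-14\right) \frac{1}{104}\right) + 52 \cdot 13) = - (\left(-10\right) \left(- \frac{7}{52}\right) + 676) = - (\frac{35}{26} + 676) = \left(-1\right) \frac{17611}{26} = - \frac{17611}{26}$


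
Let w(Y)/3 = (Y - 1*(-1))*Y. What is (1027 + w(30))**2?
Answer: 14569489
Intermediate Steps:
w(Y) = 3*Y*(1 + Y) (w(Y) = 3*((Y - 1*(-1))*Y) = 3*((Y + 1)*Y) = 3*((1 + Y)*Y) = 3*(Y*(1 + Y)) = 3*Y*(1 + Y))
(1027 + w(30))**2 = (1027 + 3*30*(1 + 30))**2 = (1027 + 3*30*31)**2 = (1027 + 2790)**2 = 3817**2 = 14569489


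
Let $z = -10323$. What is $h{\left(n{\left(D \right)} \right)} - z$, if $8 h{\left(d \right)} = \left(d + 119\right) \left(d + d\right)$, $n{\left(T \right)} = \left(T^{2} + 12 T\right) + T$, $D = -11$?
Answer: $\frac{19579}{2} \approx 9789.5$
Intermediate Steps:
$n{\left(T \right)} = T^{2} + 13 T$
$h{\left(d \right)} = \frac{d \left(119 + d\right)}{4}$ ($h{\left(d \right)} = \frac{\left(d + 119\right) \left(d + d\right)}{8} = \frac{\left(119 + d\right) 2 d}{8} = \frac{2 d \left(119 + d\right)}{8} = \frac{d \left(119 + d\right)}{4}$)
$h{\left(n{\left(D \right)} \right)} - z = \frac{- 11 \left(13 - 11\right) \left(119 - 11 \left(13 - 11\right)\right)}{4} - -10323 = \frac{\left(-11\right) 2 \left(119 - 22\right)}{4} + 10323 = \frac{1}{4} \left(-22\right) \left(119 - 22\right) + 10323 = \frac{1}{4} \left(-22\right) 97 + 10323 = - \frac{1067}{2} + 10323 = \frac{19579}{2}$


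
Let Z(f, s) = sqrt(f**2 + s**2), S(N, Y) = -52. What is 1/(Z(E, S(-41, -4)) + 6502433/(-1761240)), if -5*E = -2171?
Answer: 2290469019384/118631606452359475 + 1613022495552*sqrt(28289)/118631606452359475 ≈ 0.0023062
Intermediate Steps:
E = 2171/5 (E = -1/5*(-2171) = 2171/5 ≈ 434.20)
1/(Z(E, S(-41, -4)) + 6502433/(-1761240)) = 1/(sqrt((2171/5)**2 + (-52)**2) + 6502433/(-1761240)) = 1/(sqrt(4713241/25 + 2704) + 6502433*(-1/1761240)) = 1/(sqrt(4780841/25) - 6502433/1761240) = 1/(13*sqrt(28289)/5 - 6502433/1761240) = 1/(-6502433/1761240 + 13*sqrt(28289)/5)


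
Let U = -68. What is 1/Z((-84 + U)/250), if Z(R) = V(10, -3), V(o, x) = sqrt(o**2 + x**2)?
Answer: sqrt(109)/109 ≈ 0.095783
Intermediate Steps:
Z(R) = sqrt(109) (Z(R) = sqrt(10**2 + (-3)**2) = sqrt(100 + 9) = sqrt(109))
1/Z((-84 + U)/250) = 1/(sqrt(109)) = sqrt(109)/109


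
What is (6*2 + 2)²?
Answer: 196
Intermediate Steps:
(6*2 + 2)² = (12 + 2)² = 14² = 196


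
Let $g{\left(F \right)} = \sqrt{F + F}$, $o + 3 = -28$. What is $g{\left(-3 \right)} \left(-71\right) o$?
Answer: $2201 i \sqrt{6} \approx 5391.3 i$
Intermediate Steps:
$o = -31$ ($o = -3 - 28 = -31$)
$g{\left(F \right)} = \sqrt{2} \sqrt{F}$ ($g{\left(F \right)} = \sqrt{2 F} = \sqrt{2} \sqrt{F}$)
$g{\left(-3 \right)} \left(-71\right) o = \sqrt{2} \sqrt{-3} \left(-71\right) \left(-31\right) = \sqrt{2} i \sqrt{3} \left(-71\right) \left(-31\right) = i \sqrt{6} \left(-71\right) \left(-31\right) = - 71 i \sqrt{6} \left(-31\right) = 2201 i \sqrt{6}$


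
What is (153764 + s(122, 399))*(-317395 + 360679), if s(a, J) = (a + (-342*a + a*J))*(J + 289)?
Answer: 217374498768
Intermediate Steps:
s(a, J) = (289 + J)*(-341*a + J*a) (s(a, J) = (a + (-342*a + J*a))*(289 + J) = (-341*a + J*a)*(289 + J) = (289 + J)*(-341*a + J*a))
(153764 + s(122, 399))*(-317395 + 360679) = (153764 + 122*(-98549 + 399² - 52*399))*(-317395 + 360679) = (153764 + 122*(-98549 + 159201 - 20748))*43284 = (153764 + 122*39904)*43284 = (153764 + 4868288)*43284 = 5022052*43284 = 217374498768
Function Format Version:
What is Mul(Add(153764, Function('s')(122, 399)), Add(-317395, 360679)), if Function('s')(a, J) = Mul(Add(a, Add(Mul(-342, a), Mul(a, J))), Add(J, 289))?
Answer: 217374498768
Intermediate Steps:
Function('s')(a, J) = Mul(Add(289, J), Add(Mul(-341, a), Mul(J, a))) (Function('s')(a, J) = Mul(Add(a, Add(Mul(-342, a), Mul(J, a))), Add(289, J)) = Mul(Add(Mul(-341, a), Mul(J, a)), Add(289, J)) = Mul(Add(289, J), Add(Mul(-341, a), Mul(J, a))))
Mul(Add(153764, Function('s')(122, 399)), Add(-317395, 360679)) = Mul(Add(153764, Mul(122, Add(-98549, Pow(399, 2), Mul(-52, 399)))), Add(-317395, 360679)) = Mul(Add(153764, Mul(122, Add(-98549, 159201, -20748))), 43284) = Mul(Add(153764, Mul(122, 39904)), 43284) = Mul(Add(153764, 4868288), 43284) = Mul(5022052, 43284) = 217374498768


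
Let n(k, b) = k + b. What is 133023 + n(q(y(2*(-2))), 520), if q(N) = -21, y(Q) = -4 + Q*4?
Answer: 133522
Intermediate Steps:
y(Q) = -4 + 4*Q
n(k, b) = b + k
133023 + n(q(y(2*(-2))), 520) = 133023 + (520 - 21) = 133023 + 499 = 133522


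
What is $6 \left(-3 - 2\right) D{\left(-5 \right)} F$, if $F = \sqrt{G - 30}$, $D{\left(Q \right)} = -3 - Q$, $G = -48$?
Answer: $- 60 i \sqrt{78} \approx - 529.91 i$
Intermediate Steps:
$F = i \sqrt{78}$ ($F = \sqrt{-48 - 30} = \sqrt{-78} = i \sqrt{78} \approx 8.8318 i$)
$6 \left(-3 - 2\right) D{\left(-5 \right)} F = 6 \left(-3 - 2\right) \left(-3 - -5\right) i \sqrt{78} = 6 \left(-3 - 2\right) \left(-3 + 5\right) i \sqrt{78} = 6 \left(-5\right) 2 i \sqrt{78} = \left(-30\right) 2 i \sqrt{78} = - 60 i \sqrt{78}$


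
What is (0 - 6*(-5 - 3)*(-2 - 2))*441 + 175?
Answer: -84497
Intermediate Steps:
(0 - 6*(-5 - 3)*(-2 - 2))*441 + 175 = (0 - (-48)*(-4))*441 + 175 = (0 - 6*32)*441 + 175 = (0 - 192)*441 + 175 = -192*441 + 175 = -84672 + 175 = -84497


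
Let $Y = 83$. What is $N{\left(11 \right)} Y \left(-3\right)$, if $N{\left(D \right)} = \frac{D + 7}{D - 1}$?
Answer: $- \frac{2241}{5} \approx -448.2$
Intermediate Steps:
$N{\left(D \right)} = \frac{7 + D}{-1 + D}$
$N{\left(11 \right)} Y \left(-3\right) = \frac{7 + 11}{-1 + 11} \cdot 83 \left(-3\right) = \frac{1}{10} \cdot 18 \cdot 83 \left(-3\right) = \frac{9}{5} \cdot 83 \left(-3\right) = \frac{747}{5} \left(-3\right) = - \frac{2241}{5}$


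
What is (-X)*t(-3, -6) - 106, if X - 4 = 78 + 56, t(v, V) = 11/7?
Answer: -2260/7 ≈ -322.86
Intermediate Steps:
t(v, V) = 11/7 (t(v, V) = 11*(1/7) = 11/7)
X = 138 (X = 4 + (78 + 56) = 4 + 134 = 138)
(-X)*t(-3, -6) - 106 = -1*138*(11/7) - 106 = -138*11/7 - 106 = -1518/7 - 106 = -2260/7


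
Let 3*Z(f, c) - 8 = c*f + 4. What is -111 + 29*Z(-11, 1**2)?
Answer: -304/3 ≈ -101.33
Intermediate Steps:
Z(f, c) = 4 + c*f/3 (Z(f, c) = 8/3 + (c*f + 4)/3 = 8/3 + (4 + c*f)/3 = 8/3 + (4/3 + c*f/3) = 4 + c*f/3)
-111 + 29*Z(-11, 1**2) = -111 + 29*(4 + (1/3)*1**2*(-11)) = -111 + 29*(4 + (1/3)*1*(-11)) = -111 + 29*(4 - 11/3) = -111 + 29*(1/3) = -111 + 29/3 = -304/3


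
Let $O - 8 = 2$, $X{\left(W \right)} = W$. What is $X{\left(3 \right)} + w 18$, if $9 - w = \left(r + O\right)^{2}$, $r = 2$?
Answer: $-2427$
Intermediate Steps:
$O = 10$ ($O = 8 + 2 = 10$)
$w = -135$ ($w = 9 - \left(2 + 10\right)^{2} = 9 - 12^{2} = 9 - 144 = -135$)
$X{\left(3 \right)} + w 18 = 3 - 2430 = -2427$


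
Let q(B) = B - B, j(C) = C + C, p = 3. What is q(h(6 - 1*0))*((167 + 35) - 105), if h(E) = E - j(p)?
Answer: 0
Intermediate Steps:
j(C) = 2*C
h(E) = -6 + E (h(E) = E - 2*3 = E - 1*6 = E - 6 = -6 + E)
q(B) = 0
q(h(6 - 1*0))*((167 + 35) - 105) = 0*((167 + 35) - 105) = 0*(202 - 105) = 0*97 = 0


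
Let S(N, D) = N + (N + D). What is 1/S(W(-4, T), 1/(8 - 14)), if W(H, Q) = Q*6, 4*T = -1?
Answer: -6/19 ≈ -0.31579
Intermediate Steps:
T = -¼ (T = (¼)*(-1) = -¼ ≈ -0.25000)
W(H, Q) = 6*Q
S(N, D) = D + 2*N (S(N, D) = N + (D + N) = D + 2*N)
1/S(W(-4, T), 1/(8 - 14)) = 1/(1/(8 - 14) + 2*(6*(-¼))) = 1/(1/(-6) + 2*(-3/2)) = 1/(-⅙ - 3) = 1/(-19/6) = -6/19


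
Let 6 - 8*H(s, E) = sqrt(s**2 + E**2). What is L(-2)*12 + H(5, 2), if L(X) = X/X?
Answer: 51/4 - sqrt(29)/8 ≈ 12.077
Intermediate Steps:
L(X) = 1
H(s, E) = 3/4 - sqrt(E**2 + s**2)/8 (H(s, E) = 3/4 - sqrt(s**2 + E**2)/8 = 3/4 - sqrt(E**2 + s**2)/8)
L(-2)*12 + H(5, 2) = 1*12 + (3/4 - sqrt(2**2 + 5**2)/8) = 12 + (3/4 - sqrt(4 + 25)/8) = 12 + (3/4 - sqrt(29)/8) = 51/4 - sqrt(29)/8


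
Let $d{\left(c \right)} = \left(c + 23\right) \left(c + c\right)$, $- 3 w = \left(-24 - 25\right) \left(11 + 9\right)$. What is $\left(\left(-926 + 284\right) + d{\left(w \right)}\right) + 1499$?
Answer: $\frac{2063753}{9} \approx 2.2931 \cdot 10^{5}$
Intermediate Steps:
$w = \frac{980}{3}$ ($w = - \frac{\left(-24 - 25\right) \left(11 + 9\right)}{3} = - \frac{\left(-49\right) 20}{3} = \left(- \frac{1}{3}\right) \left(-980\right) = \frac{980}{3} \approx 326.67$)
$d{\left(c \right)} = 2 c \left(23 + c\right)$ ($d{\left(c \right)} = \left(23 + c\right) 2 c = 2 c \left(23 + c\right)$)
$\left(\left(-926 + 284\right) + d{\left(w \right)}\right) + 1499 = \left(\left(-926 + 284\right) + 2 \cdot \frac{980}{3} \left(23 + \frac{980}{3}\right)\right) + 1499 = \left(-642 + 2 \cdot \frac{980}{3} \cdot \frac{1049}{3}\right) + 1499 = \left(-642 + \frac{2056040}{9}\right) + 1499 = \frac{2050262}{9} + 1499 = \frac{2063753}{9}$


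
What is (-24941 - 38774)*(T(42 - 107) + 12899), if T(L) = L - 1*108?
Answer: -810837090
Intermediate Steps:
T(L) = -108 + L (T(L) = L - 108 = -108 + L)
(-24941 - 38774)*(T(42 - 107) + 12899) = (-24941 - 38774)*((-108 + (42 - 107)) + 12899) = -63715*((-108 - 65) + 12899) = -63715*(-173 + 12899) = -63715*12726 = -810837090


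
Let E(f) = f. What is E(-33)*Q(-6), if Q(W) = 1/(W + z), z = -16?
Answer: 3/2 ≈ 1.5000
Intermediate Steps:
Q(W) = 1/(-16 + W) (Q(W) = 1/(W - 16) = 1/(-16 + W))
E(-33)*Q(-6) = -33/(-16 - 6) = -33/(-22) = -33*(-1/22) = 3/2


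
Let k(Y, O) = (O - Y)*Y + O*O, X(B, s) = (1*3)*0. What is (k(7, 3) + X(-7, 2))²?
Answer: 361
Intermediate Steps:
X(B, s) = 0 (X(B, s) = 3*0 = 0)
k(Y, O) = O² + Y*(O - Y) (k(Y, O) = Y*(O - Y) + O² = O² + Y*(O - Y))
(k(7, 3) + X(-7, 2))² = ((3² - 1*7² + 3*7) + 0)² = ((9 - 1*49 + 21) + 0)² = ((9 - 49 + 21) + 0)² = (-19 + 0)² = (-19)² = 361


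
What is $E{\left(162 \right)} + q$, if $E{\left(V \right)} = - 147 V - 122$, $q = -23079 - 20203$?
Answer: $-67218$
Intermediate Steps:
$q = -43282$
$E{\left(V \right)} = -122 - 147 V$
$E{\left(162 \right)} + q = \left(-122 - 23814\right) - 43282 = -23936 - 43282 = -67218$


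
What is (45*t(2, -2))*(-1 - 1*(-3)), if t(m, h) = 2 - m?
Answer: 0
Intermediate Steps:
(45*t(2, -2))*(-1 - 1*(-3)) = (45*(2 - 1*2))*(-1 - 1*(-3)) = (45*(2 - 2))*(-1 + 3) = (45*0)*2 = 0*2 = 0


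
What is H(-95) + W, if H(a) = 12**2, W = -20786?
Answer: -20642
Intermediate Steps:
H(a) = 144
H(-95) + W = 144 - 20786 = -20642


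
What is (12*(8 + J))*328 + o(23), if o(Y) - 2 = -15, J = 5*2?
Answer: 70835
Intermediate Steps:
J = 10
o(Y) = -13 (o(Y) = 2 - 15 = -13)
(12*(8 + J))*328 + o(23) = (12*(8 + 10))*328 - 13 = (12*18)*328 - 13 = 216*328 - 13 = 70848 - 13 = 70835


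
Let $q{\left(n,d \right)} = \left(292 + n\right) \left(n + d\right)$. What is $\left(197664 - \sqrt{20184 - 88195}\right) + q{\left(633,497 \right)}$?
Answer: $1242914 - i \sqrt{68011} \approx 1.2429 \cdot 10^{6} - 260.79 i$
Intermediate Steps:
$q{\left(n,d \right)} = \left(292 + n\right) \left(d + n\right)$
$\left(197664 - \sqrt{20184 - 88195}\right) + q{\left(633,497 \right)} = \left(197664 - \sqrt{20184 - 88195}\right) + \left(633^{2} + 292 \cdot 497 + 292 \cdot 633 + 497 \cdot 633\right) = \left(197664 - \sqrt{-68011}\right) + \left(400689 + 145124 + 184836 + 314601\right) = \left(197664 - i \sqrt{68011}\right) + 1045250 = 1242914 - i \sqrt{68011}$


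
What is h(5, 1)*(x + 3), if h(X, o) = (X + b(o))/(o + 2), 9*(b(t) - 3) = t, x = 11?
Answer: 1022/27 ≈ 37.852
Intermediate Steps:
b(t) = 3 + t/9
h(X, o) = (3 + X + o/9)/(2 + o) (h(X, o) = (X + (3 + o/9))/(o + 2) = (3 + X + o/9)/(2 + o))
h(5, 1)*(x + 3) = ((3 + 5 + (1/9)*1)/(2 + 1))*(11 + 3) = ((3 + 5 + 1/9)/3)*14 = ((1/3)*(73/9))*14 = (73/27)*14 = 1022/27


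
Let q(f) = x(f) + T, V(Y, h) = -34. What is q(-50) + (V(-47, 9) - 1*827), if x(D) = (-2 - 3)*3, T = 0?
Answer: -876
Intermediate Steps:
x(D) = -15 (x(D) = -5*3 = -15)
q(f) = -15 (q(f) = -15 + 0 = -15)
q(-50) + (V(-47, 9) - 1*827) = -15 + (-34 - 1*827) = -15 + (-34 - 827) = -15 - 861 = -876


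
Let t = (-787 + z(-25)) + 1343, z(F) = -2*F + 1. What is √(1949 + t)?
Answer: 6*√71 ≈ 50.557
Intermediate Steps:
z(F) = 1 - 2*F
t = 607 (t = (-787 + (1 - 2*(-25))) + 1343 = (-787 + (1 + 50)) + 1343 = (-787 + 51) + 1343 = -736 + 1343 = 607)
√(1949 + t) = √(1949 + 607) = √2556 = 6*√71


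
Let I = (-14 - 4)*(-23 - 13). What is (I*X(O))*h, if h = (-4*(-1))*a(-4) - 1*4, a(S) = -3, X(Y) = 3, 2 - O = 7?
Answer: -31104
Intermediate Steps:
O = -5 (O = 2 - 1*7 = 2 - 7 = -5)
h = -16 (h = -4*(-1)*(-3) - 1*4 = 4*(-3) - 4 = -12 - 4 = -16)
I = 648 (I = -18*(-36) = 648)
(I*X(O))*h = (648*3)*(-16) = 1944*(-16) = -31104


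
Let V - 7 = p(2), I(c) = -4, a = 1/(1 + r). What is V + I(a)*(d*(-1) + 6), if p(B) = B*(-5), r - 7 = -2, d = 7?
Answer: 1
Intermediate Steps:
r = 5 (r = 7 - 2 = 5)
a = ⅙ (a = 1/(1 + 5) = 1/6 = ⅙ ≈ 0.16667)
p(B) = -5*B
V = -3 (V = 7 - 5*2 = 7 - 10 = -3)
V + I(a)*(d*(-1) + 6) = -3 - 4*(7*(-1) + 6) = -3 - 4*(-7 + 6) = -3 - 4*(-1) = -3 + 4 = 1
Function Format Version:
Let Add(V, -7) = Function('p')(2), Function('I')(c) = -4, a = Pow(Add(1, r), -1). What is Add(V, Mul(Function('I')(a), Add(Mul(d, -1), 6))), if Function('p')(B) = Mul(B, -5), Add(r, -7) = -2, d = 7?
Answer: 1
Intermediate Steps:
r = 5 (r = Add(7, -2) = 5)
a = Rational(1, 6) (a = Pow(Add(1, 5), -1) = Pow(6, -1) = Rational(1, 6) ≈ 0.16667)
Function('p')(B) = Mul(-5, B)
V = -3 (V = Add(7, Mul(-5, 2)) = Add(7, -10) = -3)
Add(V, Mul(Function('I')(a), Add(Mul(d, -1), 6))) = Add(-3, Mul(-4, Add(Mul(7, -1), 6))) = Add(-3, Mul(-4, Add(-7, 6))) = Add(-3, Mul(-4, -1)) = Add(-3, 4) = 1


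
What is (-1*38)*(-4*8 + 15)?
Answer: 646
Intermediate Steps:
(-1*38)*(-4*8 + 15) = -38*(-32 + 15) = -38*(-17) = 646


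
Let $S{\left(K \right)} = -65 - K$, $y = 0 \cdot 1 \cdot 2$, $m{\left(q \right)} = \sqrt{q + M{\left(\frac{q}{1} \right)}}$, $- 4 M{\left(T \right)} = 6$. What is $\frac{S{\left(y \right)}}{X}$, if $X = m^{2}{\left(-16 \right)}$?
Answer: $\frac{26}{7} \approx 3.7143$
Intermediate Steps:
$M{\left(T \right)} = - \frac{3}{2}$ ($M{\left(T \right)} = \left(- \frac{1}{4}\right) 6 = - \frac{3}{2}$)
$m{\left(q \right)} = \sqrt{- \frac{3}{2} + q}$ ($m{\left(q \right)} = \sqrt{q - \frac{3}{2}} = \sqrt{- \frac{3}{2} + q}$)
$y = 0$ ($y = 0 \cdot 2 = 0$)
$X = - \frac{35}{2}$ ($X = \left(\frac{\sqrt{-6 + 4 \left(-16\right)}}{2}\right)^{2} = \left(\frac{\sqrt{-6 - 64}}{2}\right)^{2} = \left(\frac{\sqrt{-70}}{2}\right)^{2} = \left(\frac{i \sqrt{70}}{2}\right)^{2} = - \frac{35}{2} \approx -17.5$)
$\frac{S{\left(y \right)}}{X} = \frac{-65 - 0}{- \frac{35}{2}} = \left(-65 + 0\right) \left(- \frac{2}{35}\right) = \left(-65\right) \left(- \frac{2}{35}\right) = \frac{26}{7}$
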